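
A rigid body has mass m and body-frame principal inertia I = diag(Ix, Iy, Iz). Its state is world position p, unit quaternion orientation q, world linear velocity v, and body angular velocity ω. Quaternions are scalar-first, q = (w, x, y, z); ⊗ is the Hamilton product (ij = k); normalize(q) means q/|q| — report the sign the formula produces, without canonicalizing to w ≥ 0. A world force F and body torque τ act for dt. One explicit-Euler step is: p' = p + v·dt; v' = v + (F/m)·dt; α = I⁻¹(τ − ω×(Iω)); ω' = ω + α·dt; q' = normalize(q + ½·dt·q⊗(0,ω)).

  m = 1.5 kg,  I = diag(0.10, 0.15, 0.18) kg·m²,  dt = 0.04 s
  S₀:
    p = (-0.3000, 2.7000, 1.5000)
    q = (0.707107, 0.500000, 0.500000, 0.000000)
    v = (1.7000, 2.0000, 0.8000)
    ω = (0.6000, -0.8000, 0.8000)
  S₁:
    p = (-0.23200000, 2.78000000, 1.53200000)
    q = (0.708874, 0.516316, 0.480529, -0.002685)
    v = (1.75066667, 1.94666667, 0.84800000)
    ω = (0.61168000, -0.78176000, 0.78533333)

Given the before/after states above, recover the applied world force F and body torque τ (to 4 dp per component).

rate change Δω = (0.01168000, 0.01824000, -0.01466667)
precession coupling = (-0.0192, -0.0384, -0.0240)
I·α + gyro = (0.0100, 0.0300, -0.0900)
velocity change Δv = (0.05066667, -0.05333333, 0.04800000)
m·(v₁−v₀)/dt = (1.9000, -2.0000, 1.8000)

F = (1.9000, -2.0000, 1.8000)
τ = (0.0100, 0.0300, -0.0900)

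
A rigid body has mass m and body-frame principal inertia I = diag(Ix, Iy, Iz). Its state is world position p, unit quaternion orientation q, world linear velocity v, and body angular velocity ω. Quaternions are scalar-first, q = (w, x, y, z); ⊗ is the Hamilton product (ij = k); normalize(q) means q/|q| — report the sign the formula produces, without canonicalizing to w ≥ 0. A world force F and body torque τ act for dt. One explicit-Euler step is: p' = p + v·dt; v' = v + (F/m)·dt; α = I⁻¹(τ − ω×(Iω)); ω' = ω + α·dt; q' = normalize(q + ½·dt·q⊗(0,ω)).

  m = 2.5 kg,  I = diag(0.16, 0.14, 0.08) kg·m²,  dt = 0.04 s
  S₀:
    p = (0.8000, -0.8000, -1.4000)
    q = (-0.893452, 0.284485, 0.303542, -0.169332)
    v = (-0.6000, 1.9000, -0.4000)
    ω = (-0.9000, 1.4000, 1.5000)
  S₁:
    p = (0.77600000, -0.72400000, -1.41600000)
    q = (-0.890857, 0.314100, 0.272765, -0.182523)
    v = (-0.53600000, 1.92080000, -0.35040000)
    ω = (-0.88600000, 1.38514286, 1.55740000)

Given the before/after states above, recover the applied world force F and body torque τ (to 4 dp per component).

F = (4.0000, 1.3000, 3.1000)
τ = (-0.0700, -0.1600, 0.1400)

ω₁ − ω₀ = (0.01400000, -0.01485714, 0.05740000)
precession coupling = (-0.1260, -0.1080, 0.0252)
applied torque τ = (-0.0700, -0.1600, 0.1400)
v₁ − v₀ = (0.06400000, 0.02080000, 0.04960000)
applied force F = (4.0000, 1.3000, 3.1000)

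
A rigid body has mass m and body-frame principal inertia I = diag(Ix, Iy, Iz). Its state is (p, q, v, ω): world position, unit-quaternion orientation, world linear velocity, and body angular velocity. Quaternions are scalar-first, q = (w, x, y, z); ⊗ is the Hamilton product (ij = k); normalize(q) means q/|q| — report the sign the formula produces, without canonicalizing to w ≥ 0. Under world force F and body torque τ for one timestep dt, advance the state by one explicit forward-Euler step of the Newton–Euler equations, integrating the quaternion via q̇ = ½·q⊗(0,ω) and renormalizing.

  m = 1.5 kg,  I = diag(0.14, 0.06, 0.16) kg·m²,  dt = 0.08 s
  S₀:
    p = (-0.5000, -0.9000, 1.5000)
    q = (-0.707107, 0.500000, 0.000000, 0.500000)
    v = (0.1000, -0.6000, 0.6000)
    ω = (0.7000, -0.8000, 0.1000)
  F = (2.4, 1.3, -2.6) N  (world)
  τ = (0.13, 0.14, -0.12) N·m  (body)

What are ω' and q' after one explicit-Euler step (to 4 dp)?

ω' = (0.7789, -0.6115, 0.0176)
q' = (-0.7224, 0.4957, 0.0346, 0.4807)

α = I⁻¹(τ − ω×Iω) = (0.9857, 2.3567, -1.0300)
new body rate ω' = (0.7789, -0.6115, 0.0176)
2q̇ = q⊗(0,ω) = (-0.4000000, -0.0949749, 0.8656856, -0.4707107)
updated quaternion q' = (-0.7224, 0.4957, 0.0346, 0.4807)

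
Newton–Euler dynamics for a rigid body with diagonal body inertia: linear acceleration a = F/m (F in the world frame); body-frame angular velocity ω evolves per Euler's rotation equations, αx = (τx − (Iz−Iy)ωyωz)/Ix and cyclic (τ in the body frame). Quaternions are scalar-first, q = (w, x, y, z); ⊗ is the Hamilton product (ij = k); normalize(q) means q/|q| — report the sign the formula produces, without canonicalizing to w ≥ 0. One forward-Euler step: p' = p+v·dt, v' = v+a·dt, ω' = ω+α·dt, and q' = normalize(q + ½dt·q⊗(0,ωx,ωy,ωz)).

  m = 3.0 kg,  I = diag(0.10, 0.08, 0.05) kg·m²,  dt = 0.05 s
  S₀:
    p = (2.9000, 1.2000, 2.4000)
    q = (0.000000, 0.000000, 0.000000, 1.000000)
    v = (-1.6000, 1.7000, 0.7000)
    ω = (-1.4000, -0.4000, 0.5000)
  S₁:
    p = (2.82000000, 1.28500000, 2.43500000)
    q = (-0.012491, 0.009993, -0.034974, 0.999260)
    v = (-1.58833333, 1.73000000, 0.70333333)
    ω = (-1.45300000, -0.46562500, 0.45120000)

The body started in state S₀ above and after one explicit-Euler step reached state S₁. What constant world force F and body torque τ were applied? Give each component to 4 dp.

Δv = v₁−v₀ = (0.01166667, 0.03000000, 0.00333333)
F = m·Δv/dt = (0.7000, 1.8000, 0.2000)
Δω = ω₁−ω₀ = (-0.05300000, -0.06562500, -0.04880000)
ω₀×(Iω₀) = (0.0060, -0.0350, -0.0112)
τ = I·(Δω/dt) + ω₀×(Iω₀) = (-0.1000, -0.1400, -0.0600)

F = (0.7000, 1.8000, 0.2000)
τ = (-0.1000, -0.1400, -0.0600)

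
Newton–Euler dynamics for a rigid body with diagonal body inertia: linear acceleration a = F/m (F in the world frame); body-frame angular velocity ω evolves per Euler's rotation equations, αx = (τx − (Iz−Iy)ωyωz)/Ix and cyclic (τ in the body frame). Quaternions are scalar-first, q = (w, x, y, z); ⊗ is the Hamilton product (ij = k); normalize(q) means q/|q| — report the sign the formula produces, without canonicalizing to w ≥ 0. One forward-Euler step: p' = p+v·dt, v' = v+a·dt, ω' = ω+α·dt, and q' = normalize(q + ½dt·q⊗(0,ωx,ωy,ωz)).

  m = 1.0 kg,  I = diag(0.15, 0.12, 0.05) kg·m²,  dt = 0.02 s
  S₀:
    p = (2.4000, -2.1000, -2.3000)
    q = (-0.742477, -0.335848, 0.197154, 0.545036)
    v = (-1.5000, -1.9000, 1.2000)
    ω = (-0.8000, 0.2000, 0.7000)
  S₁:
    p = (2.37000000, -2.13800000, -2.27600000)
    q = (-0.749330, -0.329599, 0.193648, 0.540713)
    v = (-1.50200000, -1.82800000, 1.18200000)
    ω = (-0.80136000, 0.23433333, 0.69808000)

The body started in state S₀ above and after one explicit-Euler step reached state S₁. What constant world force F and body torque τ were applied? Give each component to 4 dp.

F = (-0.1000, 3.6000, -0.9000)
τ = (-0.0200, 0.1500, 0.0000)

v₁ − v₀ = (-0.00200000, 0.07200000, -0.01800000)
m·(v₁−v₀)/dt = (-0.1000, 3.6000, -0.9000)
rate change Δω = (-0.00136000, 0.03433333, -0.00192000)
gyro term ω₀×Iω₀ = (-0.0098, -0.0560, 0.0048)
I·α + gyro = (-0.0200, 0.1500, 0.0000)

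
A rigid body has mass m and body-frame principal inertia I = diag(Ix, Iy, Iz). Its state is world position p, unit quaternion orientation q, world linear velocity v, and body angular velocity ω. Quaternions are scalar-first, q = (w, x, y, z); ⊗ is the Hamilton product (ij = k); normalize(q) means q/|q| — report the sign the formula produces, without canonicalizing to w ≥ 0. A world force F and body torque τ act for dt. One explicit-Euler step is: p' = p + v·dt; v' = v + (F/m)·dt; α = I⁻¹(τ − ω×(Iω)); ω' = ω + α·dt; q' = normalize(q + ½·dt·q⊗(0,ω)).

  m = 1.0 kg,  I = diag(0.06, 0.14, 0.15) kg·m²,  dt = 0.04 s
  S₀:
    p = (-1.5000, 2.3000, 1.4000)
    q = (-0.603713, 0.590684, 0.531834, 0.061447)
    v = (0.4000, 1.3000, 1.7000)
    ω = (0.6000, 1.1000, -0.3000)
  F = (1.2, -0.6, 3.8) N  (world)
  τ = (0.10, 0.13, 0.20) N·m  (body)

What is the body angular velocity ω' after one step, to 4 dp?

ω' = (0.6689, 1.1325, -0.2607)

gyro term ω×Iω = (-0.0033, 0.0162, 0.0528)
(τ − ω×Iω)/I = (1.7217, 0.8129, 0.9813)
ω' = ω + α·dt = (0.6689, 1.1325, -0.2607)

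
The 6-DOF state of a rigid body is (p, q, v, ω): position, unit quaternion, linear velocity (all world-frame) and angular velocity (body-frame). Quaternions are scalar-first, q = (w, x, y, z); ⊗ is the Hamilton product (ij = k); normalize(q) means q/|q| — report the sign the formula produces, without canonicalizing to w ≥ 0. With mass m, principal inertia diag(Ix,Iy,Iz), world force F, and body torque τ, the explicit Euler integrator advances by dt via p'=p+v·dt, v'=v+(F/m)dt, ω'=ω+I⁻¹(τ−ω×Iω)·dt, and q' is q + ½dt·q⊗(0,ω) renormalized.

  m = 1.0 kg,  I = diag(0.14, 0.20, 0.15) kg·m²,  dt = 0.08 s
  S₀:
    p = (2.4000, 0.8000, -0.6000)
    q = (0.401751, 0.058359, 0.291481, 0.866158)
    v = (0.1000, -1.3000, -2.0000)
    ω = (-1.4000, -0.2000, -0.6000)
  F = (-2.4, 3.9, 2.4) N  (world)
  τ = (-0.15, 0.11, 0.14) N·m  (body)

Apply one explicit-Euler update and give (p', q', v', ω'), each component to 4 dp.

ω×(Iω) gyroscopic = (-0.0060, -0.0084, 0.0168)
angular accel α = (-1.0286, 0.5920, 0.8213)
ω + α·dt = (-1.4823, -0.1526, -0.5343)
q⊗(0,ω) = (0.6596936, -0.5641084, -1.2579560, 0.1553510)
q + ½dt·q⊗(0,ω), renormalized = (0.4273, 0.0357, 0.2407, 0.8707)
a = F/m = (-2.4000, 3.9000, 2.4000)
p + v·dt = (2.4080, 0.6960, -0.7600)
new velocity v' = (-0.0920, -0.9880, -1.8080)

p' = (2.4080, 0.6960, -0.7600)
q' = (0.4273, 0.0357, 0.2407, 0.8707)
v' = (-0.0920, -0.9880, -1.8080)
ω' = (-1.4823, -0.1526, -0.5343)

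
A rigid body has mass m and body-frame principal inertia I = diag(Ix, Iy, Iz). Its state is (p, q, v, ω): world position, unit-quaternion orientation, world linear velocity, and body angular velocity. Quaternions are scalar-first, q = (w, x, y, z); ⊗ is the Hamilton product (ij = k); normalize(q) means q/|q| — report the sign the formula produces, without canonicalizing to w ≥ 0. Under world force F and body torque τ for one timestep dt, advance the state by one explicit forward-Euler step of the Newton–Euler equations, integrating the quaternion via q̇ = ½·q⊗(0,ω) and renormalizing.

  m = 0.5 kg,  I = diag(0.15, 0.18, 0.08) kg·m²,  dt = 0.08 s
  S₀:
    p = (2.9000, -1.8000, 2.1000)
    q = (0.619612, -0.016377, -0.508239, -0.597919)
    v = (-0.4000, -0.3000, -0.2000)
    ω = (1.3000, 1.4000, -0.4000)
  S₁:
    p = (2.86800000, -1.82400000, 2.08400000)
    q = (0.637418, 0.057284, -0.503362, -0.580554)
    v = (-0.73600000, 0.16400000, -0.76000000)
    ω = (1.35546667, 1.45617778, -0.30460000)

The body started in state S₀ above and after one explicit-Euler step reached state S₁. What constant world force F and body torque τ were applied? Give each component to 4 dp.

F = (-2.1000, 2.9000, -3.5000)
τ = (0.1600, 0.0900, 0.1500)

Δω = ω₁−ω₀ = (0.05546667, 0.05617778, 0.09540000)
precession coupling = (0.0560, -0.0364, 0.0546)
τ = I·(Δω/dt) + ω₀×(Iω₀) = (0.1600, 0.0900, 0.1500)
Δv = v₁−v₀ = (-0.33600000, 0.46400000, -0.56000000)
applied force F = (-2.1000, 2.9000, -3.5000)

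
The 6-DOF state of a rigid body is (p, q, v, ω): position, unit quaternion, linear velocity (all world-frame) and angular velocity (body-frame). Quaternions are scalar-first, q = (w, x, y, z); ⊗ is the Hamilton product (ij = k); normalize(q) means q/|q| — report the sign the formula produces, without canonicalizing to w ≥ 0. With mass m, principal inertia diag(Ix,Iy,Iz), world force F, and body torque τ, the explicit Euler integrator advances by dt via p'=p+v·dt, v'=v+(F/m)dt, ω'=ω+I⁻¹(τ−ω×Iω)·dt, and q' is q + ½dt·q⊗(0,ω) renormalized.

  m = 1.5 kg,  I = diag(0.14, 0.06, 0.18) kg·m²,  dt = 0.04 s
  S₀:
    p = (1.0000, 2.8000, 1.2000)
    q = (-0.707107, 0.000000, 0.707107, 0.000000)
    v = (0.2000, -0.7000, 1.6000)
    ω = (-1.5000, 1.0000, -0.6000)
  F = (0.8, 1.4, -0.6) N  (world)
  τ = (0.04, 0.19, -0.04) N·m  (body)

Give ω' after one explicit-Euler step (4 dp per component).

(τ − ω×Iω)/I = (0.8000, 3.7667, -0.8889)
new body rate ω' = (-1.4680, 1.1507, -0.6356)

ω' = (-1.4680, 1.1507, -0.6356)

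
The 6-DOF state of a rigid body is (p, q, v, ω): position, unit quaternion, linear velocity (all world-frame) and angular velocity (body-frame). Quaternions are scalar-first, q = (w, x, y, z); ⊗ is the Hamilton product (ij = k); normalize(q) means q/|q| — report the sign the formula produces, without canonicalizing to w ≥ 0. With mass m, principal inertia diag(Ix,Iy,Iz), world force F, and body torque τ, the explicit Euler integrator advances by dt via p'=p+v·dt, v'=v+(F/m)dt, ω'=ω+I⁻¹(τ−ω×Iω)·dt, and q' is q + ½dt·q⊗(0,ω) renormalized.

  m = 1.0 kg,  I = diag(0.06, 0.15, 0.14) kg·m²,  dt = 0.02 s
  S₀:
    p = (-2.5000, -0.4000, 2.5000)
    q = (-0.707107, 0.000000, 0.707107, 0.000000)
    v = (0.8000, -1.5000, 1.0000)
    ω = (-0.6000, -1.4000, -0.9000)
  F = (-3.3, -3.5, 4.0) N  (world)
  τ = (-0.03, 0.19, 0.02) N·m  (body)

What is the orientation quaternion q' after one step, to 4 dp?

q⊗(0,ω) = (0.9899498, -0.2121321, 0.9899498, 1.0606605)
updated quaternion q' = (-0.6971, -0.0021, 0.7169, 0.0106)

q' = (-0.6971, -0.0021, 0.7169, 0.0106)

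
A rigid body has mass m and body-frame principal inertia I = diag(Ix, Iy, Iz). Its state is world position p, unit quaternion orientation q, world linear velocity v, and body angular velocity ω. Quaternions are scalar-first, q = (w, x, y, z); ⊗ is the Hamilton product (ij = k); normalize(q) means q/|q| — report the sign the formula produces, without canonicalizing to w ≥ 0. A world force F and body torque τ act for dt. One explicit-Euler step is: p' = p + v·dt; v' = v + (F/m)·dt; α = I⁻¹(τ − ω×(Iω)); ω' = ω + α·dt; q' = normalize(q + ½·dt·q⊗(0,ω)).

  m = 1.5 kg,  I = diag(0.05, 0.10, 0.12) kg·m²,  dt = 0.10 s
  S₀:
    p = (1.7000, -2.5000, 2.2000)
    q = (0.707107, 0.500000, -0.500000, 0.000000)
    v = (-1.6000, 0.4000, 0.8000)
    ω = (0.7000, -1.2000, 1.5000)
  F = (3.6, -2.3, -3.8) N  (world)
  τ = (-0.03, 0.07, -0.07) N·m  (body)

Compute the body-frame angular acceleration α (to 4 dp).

α = (0.1200, 1.4350, -0.2333)

gyro term ω×Iω = (-0.0360, -0.0735, -0.0420)
α = I⁻¹(τ − ω×Iω) = (0.1200, 1.4350, -0.2333)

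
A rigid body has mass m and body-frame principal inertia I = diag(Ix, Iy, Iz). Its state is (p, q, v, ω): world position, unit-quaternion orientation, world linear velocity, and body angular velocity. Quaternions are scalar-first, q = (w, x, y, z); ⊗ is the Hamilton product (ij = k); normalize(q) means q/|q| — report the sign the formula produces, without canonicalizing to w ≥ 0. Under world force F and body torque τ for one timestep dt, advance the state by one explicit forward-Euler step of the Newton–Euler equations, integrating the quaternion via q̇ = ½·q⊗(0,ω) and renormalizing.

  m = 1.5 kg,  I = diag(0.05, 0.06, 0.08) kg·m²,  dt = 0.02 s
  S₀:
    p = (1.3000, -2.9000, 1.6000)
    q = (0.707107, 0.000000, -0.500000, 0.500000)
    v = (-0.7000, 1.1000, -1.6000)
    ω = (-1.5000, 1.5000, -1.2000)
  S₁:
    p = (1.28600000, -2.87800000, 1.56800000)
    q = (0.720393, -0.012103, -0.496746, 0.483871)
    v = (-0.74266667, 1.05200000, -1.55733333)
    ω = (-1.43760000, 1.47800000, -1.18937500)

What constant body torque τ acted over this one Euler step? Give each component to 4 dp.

rate change Δω = (0.06240000, -0.02200000, 0.01062500)
τ = I·(Δω/dt) + ω₀×(Iω₀) = (0.1200, -0.1200, 0.0200)

τ = (0.1200, -0.1200, 0.0200)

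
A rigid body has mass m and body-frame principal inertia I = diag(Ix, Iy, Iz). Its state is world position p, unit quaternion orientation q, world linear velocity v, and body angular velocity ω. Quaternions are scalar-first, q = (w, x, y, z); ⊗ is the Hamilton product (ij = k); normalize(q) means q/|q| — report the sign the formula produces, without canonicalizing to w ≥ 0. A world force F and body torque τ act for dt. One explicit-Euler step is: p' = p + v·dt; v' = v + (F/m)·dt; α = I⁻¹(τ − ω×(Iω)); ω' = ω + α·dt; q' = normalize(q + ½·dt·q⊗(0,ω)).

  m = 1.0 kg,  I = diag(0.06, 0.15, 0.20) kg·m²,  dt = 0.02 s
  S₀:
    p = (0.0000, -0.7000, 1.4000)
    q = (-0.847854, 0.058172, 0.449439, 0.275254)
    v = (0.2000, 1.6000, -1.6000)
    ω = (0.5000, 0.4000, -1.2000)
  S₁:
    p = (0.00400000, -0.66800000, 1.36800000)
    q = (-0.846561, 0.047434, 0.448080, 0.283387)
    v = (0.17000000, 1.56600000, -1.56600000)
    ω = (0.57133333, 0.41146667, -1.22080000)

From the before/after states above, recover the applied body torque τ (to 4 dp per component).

τ = (0.1900, 0.1700, -0.1900)

Δω = ω₁−ω₀ = (0.07133333, 0.01146667, -0.02080000)
τ = I·(Δω/dt) + ω₀×(Iω₀) = (0.1900, 0.1700, -0.1900)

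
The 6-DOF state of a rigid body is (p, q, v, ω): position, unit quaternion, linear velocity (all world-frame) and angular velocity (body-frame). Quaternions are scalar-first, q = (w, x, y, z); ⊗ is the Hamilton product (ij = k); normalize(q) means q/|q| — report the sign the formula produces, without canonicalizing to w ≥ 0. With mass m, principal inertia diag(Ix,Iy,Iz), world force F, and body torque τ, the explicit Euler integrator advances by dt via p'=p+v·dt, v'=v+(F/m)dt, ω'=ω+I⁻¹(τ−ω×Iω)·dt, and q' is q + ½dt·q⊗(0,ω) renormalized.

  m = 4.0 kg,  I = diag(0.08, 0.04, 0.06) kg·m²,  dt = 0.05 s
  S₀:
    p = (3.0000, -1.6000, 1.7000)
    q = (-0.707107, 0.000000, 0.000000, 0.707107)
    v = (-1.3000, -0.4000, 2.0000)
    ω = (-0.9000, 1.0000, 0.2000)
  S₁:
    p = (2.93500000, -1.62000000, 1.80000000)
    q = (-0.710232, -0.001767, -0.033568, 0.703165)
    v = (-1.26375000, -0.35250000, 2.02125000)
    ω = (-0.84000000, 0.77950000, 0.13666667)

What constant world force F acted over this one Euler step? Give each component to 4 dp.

F = (2.9000, 3.8000, 1.7000)

Δv = v₁−v₀ = (0.03625000, 0.04750000, 0.02125000)
m·(v₁−v₀)/dt = (2.9000, 3.8000, 1.7000)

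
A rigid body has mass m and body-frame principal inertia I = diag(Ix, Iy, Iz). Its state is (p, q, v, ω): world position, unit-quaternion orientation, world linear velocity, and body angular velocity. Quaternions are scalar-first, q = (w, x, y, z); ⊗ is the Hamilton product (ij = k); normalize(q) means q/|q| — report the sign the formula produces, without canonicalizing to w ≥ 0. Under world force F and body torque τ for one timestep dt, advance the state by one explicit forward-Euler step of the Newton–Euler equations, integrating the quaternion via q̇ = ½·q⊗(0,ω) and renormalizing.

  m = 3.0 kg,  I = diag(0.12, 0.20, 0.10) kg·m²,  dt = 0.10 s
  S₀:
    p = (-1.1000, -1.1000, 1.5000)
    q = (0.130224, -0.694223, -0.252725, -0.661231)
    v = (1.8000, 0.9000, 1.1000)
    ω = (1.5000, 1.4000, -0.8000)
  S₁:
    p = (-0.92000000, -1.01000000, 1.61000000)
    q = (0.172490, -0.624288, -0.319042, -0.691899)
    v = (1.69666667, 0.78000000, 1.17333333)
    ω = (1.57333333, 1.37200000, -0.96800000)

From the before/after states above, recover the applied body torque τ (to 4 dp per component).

τ = (0.2000, -0.0800, 0.0000)

rate change Δω = (0.07333333, -0.02800000, -0.16800000)
ω₀×(Iω₀) = (0.1120, -0.0240, 0.1680)
τ = I·(Δω/dt) + ω₀×(Iω₀) = (0.2000, -0.0800, 0.0000)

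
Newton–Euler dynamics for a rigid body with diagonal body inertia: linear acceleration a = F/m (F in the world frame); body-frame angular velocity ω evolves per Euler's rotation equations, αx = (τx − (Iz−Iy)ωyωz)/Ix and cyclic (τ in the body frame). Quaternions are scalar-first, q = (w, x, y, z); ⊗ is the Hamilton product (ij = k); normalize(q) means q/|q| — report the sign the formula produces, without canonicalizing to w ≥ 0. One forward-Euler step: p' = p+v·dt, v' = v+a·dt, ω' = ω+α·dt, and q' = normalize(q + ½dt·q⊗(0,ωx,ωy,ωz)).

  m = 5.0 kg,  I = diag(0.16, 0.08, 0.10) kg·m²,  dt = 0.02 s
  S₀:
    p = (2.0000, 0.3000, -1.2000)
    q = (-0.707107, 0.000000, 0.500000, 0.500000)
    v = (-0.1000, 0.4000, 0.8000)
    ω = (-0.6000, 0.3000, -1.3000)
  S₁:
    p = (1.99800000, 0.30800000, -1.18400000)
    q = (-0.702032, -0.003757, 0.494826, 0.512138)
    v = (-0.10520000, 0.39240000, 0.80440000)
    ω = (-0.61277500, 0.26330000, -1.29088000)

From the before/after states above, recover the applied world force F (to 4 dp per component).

F = (-1.3000, -1.9000, 1.1000)

velocity change Δv = (-0.00520000, -0.00760000, 0.00440000)
applied force F = (-1.3000, -1.9000, 1.1000)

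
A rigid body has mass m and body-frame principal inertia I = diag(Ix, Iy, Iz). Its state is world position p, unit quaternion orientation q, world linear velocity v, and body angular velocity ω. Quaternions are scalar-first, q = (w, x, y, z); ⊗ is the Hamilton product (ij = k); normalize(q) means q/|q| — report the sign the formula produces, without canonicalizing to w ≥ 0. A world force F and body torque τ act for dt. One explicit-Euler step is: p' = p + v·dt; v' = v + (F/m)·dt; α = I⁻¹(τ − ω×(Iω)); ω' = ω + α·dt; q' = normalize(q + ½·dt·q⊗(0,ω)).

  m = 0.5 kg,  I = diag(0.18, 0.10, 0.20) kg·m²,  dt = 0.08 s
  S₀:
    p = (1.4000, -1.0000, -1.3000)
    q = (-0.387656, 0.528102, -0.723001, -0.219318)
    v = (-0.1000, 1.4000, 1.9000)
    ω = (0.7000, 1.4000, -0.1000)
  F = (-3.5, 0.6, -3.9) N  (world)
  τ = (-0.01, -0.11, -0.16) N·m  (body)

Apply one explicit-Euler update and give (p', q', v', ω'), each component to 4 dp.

α = I⁻¹(τ − ω×Iω) = (0.0222, -1.1140, -0.4080)
new body rate ω' = (0.7018, 1.3109, -0.1326)
2q̇ = q⊗(0,ω) = (0.6205982, 0.1079861, -0.6434308, 1.2842091)
updated quaternion q' = (-0.3621, 0.5314, -0.7473, -0.1676)
a = (-7.0000, 1.2000, -7.8000)
new position p' = (1.3920, -0.8880, -1.1480)
v' = v + a·dt = (-0.6600, 1.4960, 1.2760)

p' = (1.3920, -0.8880, -1.1480)
q' = (-0.3621, 0.5314, -0.7473, -0.1676)
v' = (-0.6600, 1.4960, 1.2760)
ω' = (0.7018, 1.3109, -0.1326)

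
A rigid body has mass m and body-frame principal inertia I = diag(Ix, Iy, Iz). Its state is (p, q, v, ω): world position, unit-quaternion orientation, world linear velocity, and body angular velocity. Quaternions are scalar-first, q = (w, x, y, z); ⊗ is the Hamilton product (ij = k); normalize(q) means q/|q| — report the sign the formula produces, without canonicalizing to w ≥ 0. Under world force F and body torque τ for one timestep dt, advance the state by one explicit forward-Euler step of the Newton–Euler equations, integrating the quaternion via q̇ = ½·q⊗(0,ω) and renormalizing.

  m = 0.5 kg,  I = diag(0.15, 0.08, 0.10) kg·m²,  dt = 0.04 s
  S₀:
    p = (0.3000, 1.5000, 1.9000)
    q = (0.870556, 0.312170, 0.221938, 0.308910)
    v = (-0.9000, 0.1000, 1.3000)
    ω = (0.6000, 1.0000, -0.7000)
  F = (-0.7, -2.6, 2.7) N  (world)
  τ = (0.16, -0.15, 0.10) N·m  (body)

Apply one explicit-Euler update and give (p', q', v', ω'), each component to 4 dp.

p' = (0.2640, 1.5040, 1.9520)
q' = (0.8664, 0.3132, 0.2473, 0.3002)
v' = (-0.9560, -0.1080, 1.5160)
ω' = (0.6464, 0.9355, -0.6432)

p + v·dt = (0.2640, 1.5040, 1.9520)
v' = v + a·dt = (-0.9560, -0.1080, 1.5160)
gyro term ω×Iω = (-0.0140, -0.0210, -0.0420)
angular accel α = (1.1600, -1.6125, 1.4200)
ω' = ω + α·dt = (0.6464, 0.9355, -0.6432)
Hamilton product q⊗(0,ω) = (-0.1930030, 0.0580670, 1.2744210, -0.4303820)
updated quaternion q' = (0.8664, 0.3132, 0.2473, 0.3002)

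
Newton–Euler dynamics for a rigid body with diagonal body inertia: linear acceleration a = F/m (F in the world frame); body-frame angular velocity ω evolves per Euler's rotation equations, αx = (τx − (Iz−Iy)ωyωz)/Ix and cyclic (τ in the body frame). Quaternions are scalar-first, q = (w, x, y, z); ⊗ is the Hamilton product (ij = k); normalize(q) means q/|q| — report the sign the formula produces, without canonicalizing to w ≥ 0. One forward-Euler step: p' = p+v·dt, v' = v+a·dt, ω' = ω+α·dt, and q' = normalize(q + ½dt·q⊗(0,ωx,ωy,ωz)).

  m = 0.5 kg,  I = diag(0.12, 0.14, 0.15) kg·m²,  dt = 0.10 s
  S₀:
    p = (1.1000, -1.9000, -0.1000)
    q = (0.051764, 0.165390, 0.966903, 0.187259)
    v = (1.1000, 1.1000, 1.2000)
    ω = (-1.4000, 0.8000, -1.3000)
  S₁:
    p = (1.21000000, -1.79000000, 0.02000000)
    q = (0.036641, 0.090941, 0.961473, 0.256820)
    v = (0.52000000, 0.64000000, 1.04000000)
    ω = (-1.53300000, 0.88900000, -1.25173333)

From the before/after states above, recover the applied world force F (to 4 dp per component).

F = (-2.9000, -2.3000, -0.8000)

velocity change Δv = (-0.58000000, -0.46000000, -0.16000000)
F = m·Δv/dt = (-2.9000, -2.3000, -0.8000)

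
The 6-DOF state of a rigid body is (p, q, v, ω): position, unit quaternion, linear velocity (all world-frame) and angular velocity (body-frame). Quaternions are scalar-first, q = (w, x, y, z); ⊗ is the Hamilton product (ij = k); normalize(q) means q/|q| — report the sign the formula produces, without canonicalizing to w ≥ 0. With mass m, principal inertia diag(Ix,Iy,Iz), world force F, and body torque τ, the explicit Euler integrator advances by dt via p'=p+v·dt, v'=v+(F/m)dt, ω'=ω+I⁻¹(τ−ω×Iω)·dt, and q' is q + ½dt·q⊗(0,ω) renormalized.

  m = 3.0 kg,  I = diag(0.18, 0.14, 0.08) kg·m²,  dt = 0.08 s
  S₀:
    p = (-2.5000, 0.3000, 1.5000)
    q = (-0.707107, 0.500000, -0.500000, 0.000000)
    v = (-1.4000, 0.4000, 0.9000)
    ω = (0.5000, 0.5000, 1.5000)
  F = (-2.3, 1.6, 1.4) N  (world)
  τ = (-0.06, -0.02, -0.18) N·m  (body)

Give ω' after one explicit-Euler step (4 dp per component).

ω' = (0.4933, 0.4457, 1.3300)

angular accel α = (-0.0833, -0.6786, -2.1250)
ω' = ω + α·dt = (0.4933, 0.4457, 1.3300)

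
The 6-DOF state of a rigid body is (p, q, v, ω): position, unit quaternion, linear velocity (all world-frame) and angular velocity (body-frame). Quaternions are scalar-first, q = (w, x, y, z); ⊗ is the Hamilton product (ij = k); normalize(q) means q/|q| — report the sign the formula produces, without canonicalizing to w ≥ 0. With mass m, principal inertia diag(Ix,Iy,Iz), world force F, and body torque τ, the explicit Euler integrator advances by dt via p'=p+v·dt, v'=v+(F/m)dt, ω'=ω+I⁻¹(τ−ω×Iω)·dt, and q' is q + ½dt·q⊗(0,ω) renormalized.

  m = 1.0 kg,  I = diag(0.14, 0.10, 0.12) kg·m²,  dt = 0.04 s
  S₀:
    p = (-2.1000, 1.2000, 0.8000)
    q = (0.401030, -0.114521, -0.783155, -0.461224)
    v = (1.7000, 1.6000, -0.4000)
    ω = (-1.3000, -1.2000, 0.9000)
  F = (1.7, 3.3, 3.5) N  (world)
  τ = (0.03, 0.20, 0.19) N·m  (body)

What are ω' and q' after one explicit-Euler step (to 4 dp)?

gyro term ω×Iω = (-0.0216, -0.0234, -0.0624)
α = I⁻¹(τ − ω×Iω) = (0.3686, 2.2340, 2.1033)
ω + α·dt = (-1.2853, -1.1106, 0.9841)
2q̇ = q⊗(0,ω) = (-0.6735617, -1.7796473, 0.2214241, -0.5197493)
updated quaternion q' = (0.3873, -0.1500, -0.7781, -0.4712)

ω' = (-1.2853, -1.1106, 0.9841)
q' = (0.3873, -0.1500, -0.7781, -0.4712)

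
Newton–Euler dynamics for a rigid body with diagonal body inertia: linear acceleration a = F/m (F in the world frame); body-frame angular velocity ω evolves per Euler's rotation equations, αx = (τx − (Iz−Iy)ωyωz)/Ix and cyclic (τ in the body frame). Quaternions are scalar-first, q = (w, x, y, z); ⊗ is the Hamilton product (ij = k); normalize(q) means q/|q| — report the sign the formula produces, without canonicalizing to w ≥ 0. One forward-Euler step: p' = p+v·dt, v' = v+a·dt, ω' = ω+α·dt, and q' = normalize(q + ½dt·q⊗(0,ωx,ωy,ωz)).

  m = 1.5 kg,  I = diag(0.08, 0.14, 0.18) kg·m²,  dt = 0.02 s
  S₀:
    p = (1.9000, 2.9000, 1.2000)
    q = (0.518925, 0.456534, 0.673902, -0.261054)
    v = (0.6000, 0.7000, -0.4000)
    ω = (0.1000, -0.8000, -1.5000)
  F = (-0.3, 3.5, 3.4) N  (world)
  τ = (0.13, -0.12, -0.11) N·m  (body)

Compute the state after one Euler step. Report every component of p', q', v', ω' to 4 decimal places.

ω×(Iω) gyroscopic = (0.0480, 0.0150, -0.0048)
α = I⁻¹(τ − ω×Iω) = (1.0250, -0.9643, -0.5844)
new body rate ω' = (0.1205, -0.8193, -1.5117)
2q̇ = q⊗(0,ω) = (0.1018872, -1.1678037, 0.2435556, -1.2110049)
updated quaternion q' = (0.5199, 0.4448, 0.6762, -0.2731)
new position p' = (1.9120, 2.9140, 1.1920)
v + (F/m)dt = (0.5960, 0.7467, -0.3547)

p' = (1.9120, 2.9140, 1.1920)
q' = (0.5199, 0.4448, 0.6762, -0.2731)
v' = (0.5960, 0.7467, -0.3547)
ω' = (0.1205, -0.8193, -1.5117)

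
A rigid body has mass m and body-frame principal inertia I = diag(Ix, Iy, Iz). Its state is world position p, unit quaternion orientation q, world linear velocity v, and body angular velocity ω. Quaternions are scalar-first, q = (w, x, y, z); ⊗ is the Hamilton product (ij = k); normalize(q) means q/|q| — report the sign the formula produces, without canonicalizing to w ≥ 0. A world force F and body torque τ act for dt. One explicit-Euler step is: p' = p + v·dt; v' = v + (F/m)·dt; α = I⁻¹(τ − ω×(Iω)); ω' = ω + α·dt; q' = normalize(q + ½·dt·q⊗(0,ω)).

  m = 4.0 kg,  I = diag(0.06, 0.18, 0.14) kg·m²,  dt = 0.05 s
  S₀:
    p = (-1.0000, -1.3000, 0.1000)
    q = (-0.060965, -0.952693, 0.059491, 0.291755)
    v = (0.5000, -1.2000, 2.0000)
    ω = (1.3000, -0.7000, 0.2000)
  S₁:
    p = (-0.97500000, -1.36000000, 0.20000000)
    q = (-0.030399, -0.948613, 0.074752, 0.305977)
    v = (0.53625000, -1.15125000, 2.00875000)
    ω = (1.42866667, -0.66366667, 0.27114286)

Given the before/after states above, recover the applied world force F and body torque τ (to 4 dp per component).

F = (2.9000, 3.9000, 0.7000)
τ = (0.1600, 0.1100, 0.0900)

ω₁ − ω₀ = (0.12866667, 0.03633333, 0.07114286)
ω₀×(Iω₀) = (0.0056, -0.0208, -0.1092)
I·α + gyro = (0.1600, 0.1100, 0.0900)
velocity change Δv = (0.03625000, 0.04875000, 0.00875000)
applied force F = (2.9000, 3.9000, 0.7000)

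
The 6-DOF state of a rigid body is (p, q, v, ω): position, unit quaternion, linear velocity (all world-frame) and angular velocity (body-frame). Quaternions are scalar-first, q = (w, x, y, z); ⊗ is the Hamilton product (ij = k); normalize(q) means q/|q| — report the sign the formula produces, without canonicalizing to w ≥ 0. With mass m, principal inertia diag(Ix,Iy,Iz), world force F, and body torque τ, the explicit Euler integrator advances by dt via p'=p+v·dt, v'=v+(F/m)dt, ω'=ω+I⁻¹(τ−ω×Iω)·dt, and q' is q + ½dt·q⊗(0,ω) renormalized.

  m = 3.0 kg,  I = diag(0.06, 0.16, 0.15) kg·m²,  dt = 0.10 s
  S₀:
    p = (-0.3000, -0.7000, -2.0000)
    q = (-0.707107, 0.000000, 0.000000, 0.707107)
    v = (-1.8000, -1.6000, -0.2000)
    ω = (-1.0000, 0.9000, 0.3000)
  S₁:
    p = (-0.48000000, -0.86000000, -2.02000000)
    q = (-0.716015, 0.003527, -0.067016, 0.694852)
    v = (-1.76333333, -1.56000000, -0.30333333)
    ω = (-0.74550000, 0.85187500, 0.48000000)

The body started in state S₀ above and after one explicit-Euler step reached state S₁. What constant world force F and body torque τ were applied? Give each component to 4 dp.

velocity change Δv = (0.03666667, 0.04000000, -0.10333333)
F = m·Δv/dt = (1.1000, 1.2000, -3.1000)
ω₁ − ω₀ = (0.25450000, -0.04812500, 0.18000000)
applied torque τ = (0.1500, -0.0500, 0.1800)

F = (1.1000, 1.2000, -3.1000)
τ = (0.1500, -0.0500, 0.1800)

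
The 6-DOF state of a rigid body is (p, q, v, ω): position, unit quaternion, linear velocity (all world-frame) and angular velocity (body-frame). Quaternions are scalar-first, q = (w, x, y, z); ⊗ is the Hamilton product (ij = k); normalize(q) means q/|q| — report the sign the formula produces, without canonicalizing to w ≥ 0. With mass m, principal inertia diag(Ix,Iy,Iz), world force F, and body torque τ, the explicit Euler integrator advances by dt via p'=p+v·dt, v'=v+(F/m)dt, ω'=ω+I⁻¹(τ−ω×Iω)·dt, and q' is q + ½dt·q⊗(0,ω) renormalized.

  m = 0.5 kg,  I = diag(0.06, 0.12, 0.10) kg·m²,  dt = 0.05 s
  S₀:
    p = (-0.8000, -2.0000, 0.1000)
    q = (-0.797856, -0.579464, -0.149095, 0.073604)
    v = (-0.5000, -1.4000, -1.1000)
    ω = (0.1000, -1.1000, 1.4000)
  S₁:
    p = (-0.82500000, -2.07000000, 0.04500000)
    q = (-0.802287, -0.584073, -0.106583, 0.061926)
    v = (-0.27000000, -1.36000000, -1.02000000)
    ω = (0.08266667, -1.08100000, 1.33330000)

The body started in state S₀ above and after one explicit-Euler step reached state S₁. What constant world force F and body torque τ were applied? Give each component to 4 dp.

ω₁ − ω₀ = (-0.01733333, 0.01900000, -0.06670000)
applied torque τ = (0.0100, 0.0400, -0.1400)
v₁ − v₀ = (0.23000000, 0.04000000, 0.08000000)
F = m·Δv/dt = (2.3000, 0.4000, 0.8000)

F = (2.3000, 0.4000, 0.8000)
τ = (0.0100, 0.0400, -0.1400)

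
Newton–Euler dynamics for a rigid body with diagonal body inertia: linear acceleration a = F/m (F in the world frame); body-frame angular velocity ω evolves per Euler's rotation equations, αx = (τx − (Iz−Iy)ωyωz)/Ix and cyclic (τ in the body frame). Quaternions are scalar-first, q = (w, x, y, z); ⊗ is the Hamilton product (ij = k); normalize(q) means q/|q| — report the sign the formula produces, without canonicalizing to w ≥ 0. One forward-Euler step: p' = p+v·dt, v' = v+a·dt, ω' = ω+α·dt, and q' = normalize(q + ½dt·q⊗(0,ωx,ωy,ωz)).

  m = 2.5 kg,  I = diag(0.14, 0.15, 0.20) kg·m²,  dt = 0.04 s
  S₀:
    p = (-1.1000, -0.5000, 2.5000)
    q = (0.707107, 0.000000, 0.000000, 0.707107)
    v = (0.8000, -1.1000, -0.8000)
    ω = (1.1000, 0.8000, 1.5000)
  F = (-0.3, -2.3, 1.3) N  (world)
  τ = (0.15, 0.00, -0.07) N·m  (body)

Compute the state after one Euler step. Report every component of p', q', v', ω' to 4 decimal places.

p' = (-1.0680, -0.5440, 2.4680)
q' = (0.6853, 0.0042, 0.0268, 0.7277)
v' = (0.7952, -1.1368, -0.7792)
ω' = (1.1257, 0.8264, 1.4842)

linear accel F/m = (-0.1200, -0.9200, 0.5200)
new position p' = (-1.0680, -0.5440, 2.4680)
v + (F/m)dt = (0.7952, -1.1368, -0.7792)
angular accel α = (0.6429, 0.6600, -0.3940)
ω + α·dt = (1.1257, 0.8264, 1.4842)
Hamilton product q⊗(0,ω) = (-1.0606605, 0.2121321, 1.3435033, 1.0606605)
updated quaternion q' = (0.6853, 0.0042, 0.0268, 0.7277)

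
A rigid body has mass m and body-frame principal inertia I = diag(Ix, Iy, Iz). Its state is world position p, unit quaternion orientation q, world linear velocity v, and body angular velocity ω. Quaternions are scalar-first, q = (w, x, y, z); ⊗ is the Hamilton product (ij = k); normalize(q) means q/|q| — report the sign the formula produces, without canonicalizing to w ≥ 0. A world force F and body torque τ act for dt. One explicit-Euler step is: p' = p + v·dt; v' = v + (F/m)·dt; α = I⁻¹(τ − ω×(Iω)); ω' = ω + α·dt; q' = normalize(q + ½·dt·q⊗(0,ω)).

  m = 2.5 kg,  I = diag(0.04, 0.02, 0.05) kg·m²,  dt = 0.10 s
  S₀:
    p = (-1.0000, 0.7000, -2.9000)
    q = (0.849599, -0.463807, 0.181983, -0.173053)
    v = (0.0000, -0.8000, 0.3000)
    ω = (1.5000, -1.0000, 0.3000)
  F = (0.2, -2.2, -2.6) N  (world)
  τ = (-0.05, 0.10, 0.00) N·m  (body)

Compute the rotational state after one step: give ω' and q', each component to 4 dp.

ω' = (1.3975, -0.4775, 0.2400)
q' = (0.8924, -0.4043, 0.1329, -0.1501)

angular accel α = (-1.0250, 5.2250, -0.6000)
ω' = ω + α·dt = (1.3975, -0.4775, 0.2400)
q⊗(0,ω) = (0.9296094, 1.1559404, -0.9700364, 0.4457122)
updated quaternion q' = (0.8924, -0.4043, 0.1329, -0.1501)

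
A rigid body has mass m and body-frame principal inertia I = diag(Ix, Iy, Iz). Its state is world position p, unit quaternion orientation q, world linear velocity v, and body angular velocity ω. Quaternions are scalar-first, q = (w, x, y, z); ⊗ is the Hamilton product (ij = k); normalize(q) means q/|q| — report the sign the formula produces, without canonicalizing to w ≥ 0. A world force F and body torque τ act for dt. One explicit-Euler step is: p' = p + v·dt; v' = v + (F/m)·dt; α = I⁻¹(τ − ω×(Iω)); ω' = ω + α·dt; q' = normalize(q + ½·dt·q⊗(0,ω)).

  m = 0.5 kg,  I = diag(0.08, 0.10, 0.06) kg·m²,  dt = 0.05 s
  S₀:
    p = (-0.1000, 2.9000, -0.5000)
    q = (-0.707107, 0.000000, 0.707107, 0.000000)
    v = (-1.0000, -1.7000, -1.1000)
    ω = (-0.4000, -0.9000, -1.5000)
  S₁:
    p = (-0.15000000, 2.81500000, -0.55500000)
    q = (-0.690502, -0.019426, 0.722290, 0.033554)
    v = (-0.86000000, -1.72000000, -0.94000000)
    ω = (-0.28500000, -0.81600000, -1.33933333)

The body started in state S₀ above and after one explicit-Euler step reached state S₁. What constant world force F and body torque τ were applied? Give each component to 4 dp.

F = (1.4000, -0.2000, 1.6000)
τ = (0.1300, 0.1800, 0.2000)

velocity change Δv = (0.14000000, -0.02000000, 0.16000000)
F = m·Δv/dt = (1.4000, -0.2000, 1.6000)
ω₁ − ω₀ = (0.11500000, 0.08400000, 0.16066667)
gyro term ω₀×Iω₀ = (-0.0540, 0.0120, 0.0072)
I·α + gyro = (0.1300, 0.1800, 0.2000)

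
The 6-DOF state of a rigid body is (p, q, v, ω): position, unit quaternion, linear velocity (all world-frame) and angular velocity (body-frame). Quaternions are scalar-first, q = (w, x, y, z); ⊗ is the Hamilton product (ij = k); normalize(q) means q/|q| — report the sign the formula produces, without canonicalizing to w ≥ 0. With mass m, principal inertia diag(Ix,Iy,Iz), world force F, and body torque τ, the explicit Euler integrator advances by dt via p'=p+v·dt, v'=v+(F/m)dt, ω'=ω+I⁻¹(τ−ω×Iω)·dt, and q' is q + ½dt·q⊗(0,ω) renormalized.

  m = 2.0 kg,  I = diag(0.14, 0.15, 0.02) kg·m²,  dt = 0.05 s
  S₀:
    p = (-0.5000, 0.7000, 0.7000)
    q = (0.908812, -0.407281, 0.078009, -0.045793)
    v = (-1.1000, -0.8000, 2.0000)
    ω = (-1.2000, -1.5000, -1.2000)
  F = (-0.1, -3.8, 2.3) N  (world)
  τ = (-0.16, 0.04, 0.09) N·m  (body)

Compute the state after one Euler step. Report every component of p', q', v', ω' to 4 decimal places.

a = (-0.0500, -1.9000, 1.1500)
new position p' = (-0.5550, 0.6600, 0.8000)
v + (F/m)dt = (-1.1025, -0.8950, 2.0575)
ω×(Iω) gyroscopic = (-0.2340, 0.1728, 0.0180)
(τ − ω×Iω)/I = (0.5286, -0.8853, 3.6000)
ω + α·dt = (-1.1736, -1.5443, -1.0200)
q⊗(0,ω) = (-0.4266753, -1.2528747, -1.7970036, -0.3860421)
q' = normalize(q + ½dt·q⊗(0,ω)) = (0.8967, -0.4379, 0.0330, -0.0554)

p' = (-0.5550, 0.6600, 0.8000)
q' = (0.8967, -0.4379, 0.0330, -0.0554)
v' = (-1.1025, -0.8950, 2.0575)
ω' = (-1.1736, -1.5443, -1.0200)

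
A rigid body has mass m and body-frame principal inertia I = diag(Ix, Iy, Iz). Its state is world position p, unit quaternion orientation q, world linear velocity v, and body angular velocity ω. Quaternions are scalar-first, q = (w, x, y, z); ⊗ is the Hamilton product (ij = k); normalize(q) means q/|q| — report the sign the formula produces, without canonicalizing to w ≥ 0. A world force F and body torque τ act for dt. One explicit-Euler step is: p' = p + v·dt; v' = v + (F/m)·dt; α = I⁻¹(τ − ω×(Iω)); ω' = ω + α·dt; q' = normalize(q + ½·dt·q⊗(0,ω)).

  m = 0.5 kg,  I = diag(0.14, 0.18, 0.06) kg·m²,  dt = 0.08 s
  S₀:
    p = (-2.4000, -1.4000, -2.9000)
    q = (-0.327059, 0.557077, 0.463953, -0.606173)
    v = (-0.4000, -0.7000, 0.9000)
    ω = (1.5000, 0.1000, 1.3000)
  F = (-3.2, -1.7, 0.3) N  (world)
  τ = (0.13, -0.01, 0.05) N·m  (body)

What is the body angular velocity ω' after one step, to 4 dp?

ω' = (1.5832, 0.0262, 1.3587)

precession coupling ω×(Iω) = (-0.0156, 0.1560, 0.0060)
α = I⁻¹(τ − ω×Iω) = (1.0400, -0.9222, 0.7333)
ω' = ω + α·dt = (1.5832, 0.0262, 1.3587)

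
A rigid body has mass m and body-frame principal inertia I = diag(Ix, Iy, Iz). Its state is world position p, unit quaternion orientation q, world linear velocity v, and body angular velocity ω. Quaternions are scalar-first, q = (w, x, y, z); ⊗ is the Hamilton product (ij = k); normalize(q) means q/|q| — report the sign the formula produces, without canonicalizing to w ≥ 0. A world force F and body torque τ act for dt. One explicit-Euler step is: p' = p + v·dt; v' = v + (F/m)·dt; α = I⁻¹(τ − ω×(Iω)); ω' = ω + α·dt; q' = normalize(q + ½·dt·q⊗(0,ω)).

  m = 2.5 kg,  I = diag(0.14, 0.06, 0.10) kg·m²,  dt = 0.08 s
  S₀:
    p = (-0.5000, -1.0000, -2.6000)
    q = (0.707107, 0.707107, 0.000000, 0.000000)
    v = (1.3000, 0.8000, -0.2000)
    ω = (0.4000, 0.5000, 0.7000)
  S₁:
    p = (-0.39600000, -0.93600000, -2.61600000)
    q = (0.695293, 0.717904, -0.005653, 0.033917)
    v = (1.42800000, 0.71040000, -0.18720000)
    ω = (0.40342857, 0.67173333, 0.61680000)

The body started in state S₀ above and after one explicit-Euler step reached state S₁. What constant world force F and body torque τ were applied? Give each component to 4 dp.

ω₁ − ω₀ = (0.00342857, 0.17173333, -0.08320000)
gyro term ω₀×Iω₀ = (0.0140, 0.0112, -0.0160)
τ = I·(Δω/dt) + ω₀×(Iω₀) = (0.0200, 0.1400, -0.1200)
Δv = v₁−v₀ = (0.12800000, -0.08960000, 0.01280000)
applied force F = (4.0000, -2.8000, 0.4000)

F = (4.0000, -2.8000, 0.4000)
τ = (0.0200, 0.1400, -0.1200)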